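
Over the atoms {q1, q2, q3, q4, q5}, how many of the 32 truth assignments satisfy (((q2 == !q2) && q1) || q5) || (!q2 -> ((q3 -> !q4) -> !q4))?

30

Initial set: {((((q2 == !q2) && q1) || q5) || (!q2 -> ((q3 -> !q4) -> !q4)))}.
((((q2 == !q2) && q1) || q5) || (!q2 -> ((q3 -> !q4) -> !q4))): β-rule — branch into (((q2 == !q2) && q1) || q5)  //  (!q2 -> ((q3 -> !q4) -> !q4)).
  branch 1 (add (((q2 == !q2) && q1) || q5)):
    (((q2 == !q2) && q1) || q5): β-rule — branch into ((q2 == !q2) && q1)  //  q5.
      branch 1.1 (add ((q2 == !q2) && q1)):
        ((q2 == !q2) && q1): α-rule — add (q2 == !q2), q1.
        (q2 == !q2): β-rule — branch into q2, !q2  //  !q2, !!q2.
          branch 1.1.1 (add q2, !q2):
            × closes — contains both q2 and !q2.
          branch 1.1.2 (add !q2, !!q2):
            × closes — contains both q2 and !q2.
      branch 1.2 (add q5):
        ○ open, literals {q5=1}.
  branch 2 (add (!q2 -> ((q3 -> !q4) -> !q4))):
    (!q2 -> ((q3 -> !q4) -> !q4)): β-rule — branch into !!q2  //  ((q3 -> !q4) -> !q4).
      branch 2.1 (add !!q2):
        ○ open, literals {q2=1}.
      branch 2.2 (add ((q3 -> !q4) -> !q4)):
        ((q3 -> !q4) -> !q4): β-rule — branch into !(q3 -> !q4)  //  !q4.
          branch 2.2.1 (add !(q3 -> !q4)):
            !(q3 -> !q4): α-rule — add q3, !!q4.
            ○ open, literals {q3=1, q4=1}.
          branch 2.2.2 (add !q4):
            ○ open, literals {q4=0}.
2 branches closed, 4 open.
Each open branch fixes some atoms; the unmentioned ones are free. Counting distinct full assignments: branch {q5=1} (q1, q2, q3, q4) contributes 16 new; branch {q2=1} (q1, q3, q4, q5) contributes 8 new; branch {q3=1, q4=1} (q1, q2, q5) contributes 2 new; branch {q4=0} (q1, q2, q3, q5) contributes 4 new. Total: 30.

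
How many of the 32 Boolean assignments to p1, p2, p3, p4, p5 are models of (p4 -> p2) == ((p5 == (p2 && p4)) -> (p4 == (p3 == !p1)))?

Initial set: {((p4 -> p2) == ((p5 == (p2 && p4)) -> (p4 == (p3 == !p1))))}.
((p4 -> p2) == ((p5 == (p2 && p4)) -> (p4 == (p3 == !p1)))): β-rule — branch into (p4 -> p2), ((p5 == (p2 && p4)) -> (p4 == (p3 == !p1)))  //  !(p4 -> p2), !((p5 == (p2 && p4)) -> (p4 == (p3 == !p1))).
  branch 1 (add (p4 -> p2), ((p5 == (p2 && p4)) -> (p4 == (p3 == !p1)))):
    (p4 -> p2): β-rule — branch into !p4  //  p2.
      branch 1.1 (add !p4):
        ((p5 == (p2 && p4)) -> (p4 == (p3 == !p1))): β-rule — branch into !(p5 == (p2 && p4))  //  (p4 == (p3 == !p1)).
          branch 1.1.1 (add !(p5 == (p2 && p4))):
            !(p5 == (p2 && p4)): β-rule — branch into p5, !(p2 && p4)  //  !p5, (p2 && p4).
              branch 1.1.1.1 (add p5, !(p2 && p4)):
                !(p2 && p4): β-rule — branch into !p2  //  !p4.
                  branch 1.1.1.1.1 (add !p2):
                    ○ open, literals {p2=0, p4=0, p5=1}.
                  branch 1.1.1.1.2 (add !p4):
                    ○ open, literals {p4=0, p5=1}.
              branch 1.1.1.2 (add !p5, (p2 && p4)):
                (p2 && p4): α-rule — add p2, p4.
                × closes — contains both p4 and !p4.
          branch 1.1.2 (add (p4 == (p3 == !p1))):
            (p4 == (p3 == !p1)): β-rule — branch into p4, (p3 == !p1)  //  !p4, !(p3 == !p1).
              branch 1.1.2.1 (add p4, (p3 == !p1)):
                × closes — contains both p4 and !p4.
              branch 1.1.2.2 (add !p4, !(p3 == !p1)):
                !(p3 == !p1): β-rule — branch into p3, !!p1  //  !p3, !p1.
                  branch 1.1.2.2.1 (add p3, !!p1):
                    ○ open, literals {p1=1, p3=1, p4=0}.
                  branch 1.1.2.2.2 (add !p3, !p1):
                    ○ open, literals {p1=0, p3=0, p4=0}.
      branch 1.2 (add p2):
        ((p5 == (p2 && p4)) -> (p4 == (p3 == !p1))): β-rule — branch into !(p5 == (p2 && p4))  //  (p4 == (p3 == !p1)).
          branch 1.2.1 (add !(p5 == (p2 && p4))):
            !(p5 == (p2 && p4)): β-rule — branch into p5, !(p2 && p4)  //  !p5, (p2 && p4).
              branch 1.2.1.1 (add p5, !(p2 && p4)):
                !(p2 && p4): β-rule — branch into !p2  //  !p4.
                  branch 1.2.1.1.1 (add !p2):
                    × closes — contains both p2 and !p2.
                  branch 1.2.1.1.2 (add !p4):
                    ○ open, literals {p2=1, p4=0, p5=1}.
              branch 1.2.1.2 (add !p5, (p2 && p4)):
                (p2 && p4): α-rule — add p2, p4.
                ○ open, literals {p2=1, p4=1, p5=0}.
          branch 1.2.2 (add (p4 == (p3 == !p1))):
            (p4 == (p3 == !p1)): β-rule — branch into p4, (p3 == !p1)  //  !p4, !(p3 == !p1).
              branch 1.2.2.1 (add p4, (p3 == !p1)):
                (p3 == !p1): β-rule — branch into p3, !p1  //  !p3, !!p1.
                  branch 1.2.2.1.1 (add p3, !p1):
                    ○ open, literals {p1=0, p2=1, p3=1, p4=1}.
                  branch 1.2.2.1.2 (add !p3, !!p1):
                    ○ open, literals {p1=1, p2=1, p3=0, p4=1}.
              branch 1.2.2.2 (add !p4, !(p3 == !p1)):
                !(p3 == !p1): β-rule — branch into p3, !!p1  //  !p3, !p1.
                  branch 1.2.2.2.1 (add p3, !!p1):
                    ○ open, literals {p1=1, p2=1, p3=1, p4=0}.
                  branch 1.2.2.2.2 (add !p3, !p1):
                    ○ open, literals {p1=0, p2=1, p3=0, p4=0}.
  branch 2 (add !(p4 -> p2), !((p5 == (p2 && p4)) -> (p4 == (p3 == !p1)))):
    !(p4 -> p2): α-rule — add p4, !p2.
    !((p5 == (p2 && p4)) -> (p4 == (p3 == !p1))): α-rule — add (p5 == (p2 && p4)), !(p4 == (p3 == !p1)).
    (p5 == (p2 && p4)): β-rule — branch into p5, (p2 && p4)  //  !p5, !(p2 && p4).
      branch 2.1 (add p5, (p2 && p4)):
        (p2 && p4): α-rule — add p2, p4.
        × closes — contains both p2 and !p2.
      branch 2.2 (add !p5, !(p2 && p4)):
        !(p4 == (p3 == !p1)): β-rule — branch into p4, !(p3 == !p1)  //  !p4, (p3 == !p1).
          branch 2.2.1 (add p4, !(p3 == !p1)):
            !(p2 && p4): β-rule — branch into !p2  //  !p4.
              branch 2.2.1.1 (add !p2):
                !(p3 == !p1): β-rule — branch into p3, !!p1  //  !p3, !p1.
                  branch 2.2.1.1.1 (add p3, !!p1):
                    ○ open, literals {p1=1, p2=0, p3=1, p4=1, p5=0}.
                  branch 2.2.1.1.2 (add !p3, !p1):
                    ○ open, literals {p1=0, p2=0, p3=0, p4=1, p5=0}.
              branch 2.2.1.2 (add !p4):
                × closes — contains both p4 and !p4.
          branch 2.2.2 (add !p4, (p3 == !p1)):
            × closes — contains both p4 and !p4.
6 branches closed, 12 open.
Each open branch fixes some atoms; the unmentioned ones are free. Counting distinct full assignments: branch {p2=0, p4=0, p5=1} (p1, p3) contributes 4 new; branch {p4=0, p5=1} (p1, p2, p3) contributes 4 new; branch {p1=1, p3=1, p4=0} (p2, p5) contributes 2 new; branch {p1=0, p3=0, p4=0} (p2, p5) contributes 2 new; branch {p2=1, p4=0, p5=1} (p1, p3) contributes 0 new; branch {p2=1, p4=1, p5=0} (p1, p3) contributes 4 new; branch {p1=0, p2=1, p3=1, p4=1} (p5) contributes 1 new; branch {p1=1, p2=1, p3=0, p4=1} (p5) contributes 1 new; branch {p1=1, p2=1, p3=1, p4=0} (p5) contributes 0 new; branch {p1=0, p2=1, p3=0, p4=0} (p5) contributes 0 new; branch {p1=1, p2=0, p3=1, p4=1, p5=0} (none free) contributes 1 new; branch {p1=0, p2=0, p3=0, p4=1, p5=0} (none free) contributes 1 new. Total: 20.

20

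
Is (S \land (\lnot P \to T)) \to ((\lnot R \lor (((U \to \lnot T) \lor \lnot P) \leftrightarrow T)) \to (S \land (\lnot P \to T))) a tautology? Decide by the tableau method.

Valid

Assume the negation and expand:
Initial set: {\lnot ((S \land (\lnot P \to T)) \to ((\lnot R \lor (((U \to \lnot T) \lor \lnot P) \leftrightarrow T)) \to (S \land (\lnot P \to T))))}.
\lnot ((S \land (\lnot P \to T)) \to ((\lnot R \lor (((U \to \lnot T) \lor \lnot P) \leftrightarrow T)) \to (S \land (\lnot P \to T)))): α-rule — add (S \land (\lnot P \to T)), \lnot ((\lnot R \lor (((U \to \lnot T) \lor \lnot P) \leftrightarrow T)) \to (S \land (\lnot P \to T))).
(S \land (\lnot P \to T)): α-rule — add S, (\lnot P \to T).
\lnot ((\lnot R \lor (((U \to \lnot T) \lor \lnot P) \leftrightarrow T)) \to (S \land (\lnot P \to T))): α-rule — add (\lnot R \lor (((U \to \lnot T) \lor \lnot P) \leftrightarrow T)), \lnot (S \land (\lnot P \to T)).
(\lnot P \to T): β-rule — branch into \lnot \lnot P  //  T.
  branch 1 (add \lnot \lnot P):
    (\lnot R \lor (((U \to \lnot T) \lor \lnot P) \leftrightarrow T)): β-rule — branch into \lnot R  //  (((U \to \lnot T) \lor \lnot P) \leftrightarrow T).
      branch 1.1 (add \lnot R):
        \lnot (S \land (\lnot P \to T)): β-rule — branch into \lnot S  //  \lnot (\lnot P \to T).
          branch 1.1.1 (add \lnot S):
            × closes — contains both S and \lnot S.
          branch 1.1.2 (add \lnot (\lnot P \to T)):
            \lnot (\lnot P \to T): α-rule — add \lnot P, \lnot T.
            × closes — contains both P and \lnot P.
      branch 1.2 (add (((U \to \lnot T) \lor \lnot P) \leftrightarrow T)):
        \lnot (S \land (\lnot P \to T)): β-rule — branch into \lnot S  //  \lnot (\lnot P \to T).
          branch 1.2.1 (add \lnot S):
            × closes — contains both S and \lnot S.
          branch 1.2.2 (add \lnot (\lnot P \to T)):
            \lnot (\lnot P \to T): α-rule — add \lnot P, \lnot T.
            × closes — contains both P and \lnot P.
  branch 2 (add T):
    (\lnot R \lor (((U \to \lnot T) \lor \lnot P) \leftrightarrow T)): β-rule — branch into \lnot R  //  (((U \to \lnot T) \lor \lnot P) \leftrightarrow T).
      branch 2.1 (add \lnot R):
        \lnot (S \land (\lnot P \to T)): β-rule — branch into \lnot S  //  \lnot (\lnot P \to T).
          branch 2.1.1 (add \lnot S):
            × closes — contains both S and \lnot S.
          branch 2.1.2 (add \lnot (\lnot P \to T)):
            \lnot (\lnot P \to T): α-rule — add \lnot P, \lnot T.
            × closes — contains both T and \lnot T.
      branch 2.2 (add (((U \to \lnot T) \lor \lnot P) \leftrightarrow T)):
        \lnot (S \land (\lnot P \to T)): β-rule — branch into \lnot S  //  \lnot (\lnot P \to T).
          branch 2.2.1 (add \lnot S):
            × closes — contains both S and \lnot S.
          branch 2.2.2 (add \lnot (\lnot P \to T)):
            \lnot (\lnot P \to T): α-rule — add \lnot P, \lnot T.
            × closes — contains both T and \lnot T.
All 8 branches close.
Every branch closed, so the negation is unsatisfiable and the formula is valid.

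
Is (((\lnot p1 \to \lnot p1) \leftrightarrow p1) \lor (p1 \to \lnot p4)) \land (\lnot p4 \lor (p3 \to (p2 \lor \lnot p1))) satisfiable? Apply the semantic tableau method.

Satisfiable

Initial set: {((((\lnot p1 \to \lnot p1) \leftrightarrow p1) \lor (p1 \to \lnot p4)) \land (\lnot p4 \lor (p3 \to (p2 \lor \lnot p1))))}.
((((\lnot p1 \to \lnot p1) \leftrightarrow p1) \lor (p1 \to \lnot p4)) \land (\lnot p4 \lor (p3 \to (p2 \lor \lnot p1)))): α-rule — add (((\lnot p1 \to \lnot p1) \leftrightarrow p1) \lor (p1 \to \lnot p4)), (\lnot p4 \lor (p3 \to (p2 \lor \lnot p1))).
(((\lnot p1 \to \lnot p1) \leftrightarrow p1) \lor (p1 \to \lnot p4)): β-rule — branch into ((\lnot p1 \to \lnot p1) \leftrightarrow p1)  //  (p1 \to \lnot p4).
  branch 1 (add ((\lnot p1 \to \lnot p1) \leftrightarrow p1)):
    (\lnot p4 \lor (p3 \to (p2 \lor \lnot p1))): β-rule — branch into \lnot p4  //  (p3 \to (p2 \lor \lnot p1)).
      branch 1.1 (add \lnot p4):
        ((\lnot p1 \to \lnot p1) \leftrightarrow p1): β-rule — branch into (\lnot p1 \to \lnot p1), p1  //  \lnot (\lnot p1 \to \lnot p1), \lnot p1.
          branch 1.1.1 (add (\lnot p1 \to \lnot p1), p1):
            (\lnot p1 \to \lnot p1): β-rule — branch into \lnot \lnot p1  //  \lnot p1.
              branch 1.1.1.1 (add \lnot \lnot p1):
                ○ open, literals {p1=1, p4=0}.
              branch 1.1.1.2 (add \lnot p1):
                × closes — contains both p1 and \lnot p1.
          branch 1.1.2 (add \lnot (\lnot p1 \to \lnot p1), \lnot p1):
            \lnot (\lnot p1 \to \lnot p1): α-rule — add \lnot p1, \lnot \lnot p1.
            × closes — contains both p1 and \lnot p1.
      branch 1.2 (add (p3 \to (p2 \lor \lnot p1))):
        ((\lnot p1 \to \lnot p1) \leftrightarrow p1): β-rule — branch into (\lnot p1 \to \lnot p1), p1  //  \lnot (\lnot p1 \to \lnot p1), \lnot p1.
          branch 1.2.1 (add (\lnot p1 \to \lnot p1), p1):
            (p3 \to (p2 \lor \lnot p1)): β-rule — branch into \lnot p3  //  (p2 \lor \lnot p1).
              branch 1.2.1.1 (add \lnot p3):
                (\lnot p1 \to \lnot p1): β-rule — branch into \lnot \lnot p1  //  \lnot p1.
                  branch 1.2.1.1.1 (add \lnot \lnot p1):
                    ○ open, literals {p1=1, p3=0}.
                  branch 1.2.1.1.2 (add \lnot p1):
                    × closes — contains both p1 and \lnot p1.
              branch 1.2.1.2 (add (p2 \lor \lnot p1)):
                (\lnot p1 \to \lnot p1): β-rule — branch into \lnot \lnot p1  //  \lnot p1.
                  branch 1.2.1.2.1 (add \lnot \lnot p1):
                    (p2 \lor \lnot p1): β-rule — branch into p2  //  \lnot p1.
                      branch 1.2.1.2.1.1 (add p2):
                        ○ open, literals {p1=1, p2=1}.
                      branch 1.2.1.2.1.2 (add \lnot p1):
                        × closes — contains both p1 and \lnot p1.
                  branch 1.2.1.2.2 (add \lnot p1):
                    × closes — contains both p1 and \lnot p1.
          branch 1.2.2 (add \lnot (\lnot p1 \to \lnot p1), \lnot p1):
            \lnot (\lnot p1 \to \lnot p1): α-rule — add \lnot p1, \lnot \lnot p1.
            × closes — contains both p1 and \lnot p1.
  branch 2 (add (p1 \to \lnot p4)):
    (\lnot p4 \lor (p3 \to (p2 \lor \lnot p1))): β-rule — branch into \lnot p4  //  (p3 \to (p2 \lor \lnot p1)).
      branch 2.1 (add \lnot p4):
        (p1 \to \lnot p4): β-rule — branch into \lnot p1  //  \lnot p4.
          branch 2.1.1 (add \lnot p1):
            ○ open, literals {p1=0, p4=0}.
          branch 2.1.2 (add \lnot p4):
            ○ open, literals {p4=0}.
      branch 2.2 (add (p3 \to (p2 \lor \lnot p1))):
        (p1 \to \lnot p4): β-rule — branch into \lnot p1  //  \lnot p4.
          branch 2.2.1 (add \lnot p1):
            (p3 \to (p2 \lor \lnot p1)): β-rule — branch into \lnot p3  //  (p2 \lor \lnot p1).
              branch 2.2.1.1 (add \lnot p3):
                ○ open, literals {p1=0, p3=0}.
              branch 2.2.1.2 (add (p2 \lor \lnot p1)):
                (p2 \lor \lnot p1): β-rule — branch into p2  //  \lnot p1.
                  branch 2.2.1.2.1 (add p2):
                    ○ open, literals {p1=0, p2=1}.
                  branch 2.2.1.2.2 (add \lnot p1):
                    ○ open, literals {p1=0}.
          branch 2.2.2 (add \lnot p4):
            (p3 \to (p2 \lor \lnot p1)): β-rule — branch into \lnot p3  //  (p2 \lor \lnot p1).
              branch 2.2.2.1 (add \lnot p3):
                ○ open, literals {p3=0, p4=0}.
              branch 2.2.2.2 (add (p2 \lor \lnot p1)):
                (p2 \lor \lnot p1): β-rule — branch into p2  //  \lnot p1.
                  branch 2.2.2.2.1 (add p2):
                    ○ open, literals {p2=1, p4=0}.
                  branch 2.2.2.2.2 (add \lnot p1):
                    ○ open, literals {p1=0, p4=0}.
6 branches closed, 11 open.
An open branch gives a satisfying assignment: p1=1, p4=0.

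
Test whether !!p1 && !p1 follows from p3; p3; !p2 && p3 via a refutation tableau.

Initial set: {p3; p3; (!p2 && p3); !(!!p1 && !p1)}.
(!p2 && p3): α-rule — add !p2, p3.
!(!!p1 && !p1): β-rule — branch into !!!p1  //  !!p1.
  branch 1 (add !!!p1):
    !!!p1: drop double negation, giving !p1.
    ○ open, literals {p1=false, p2=false, p3=true}.
  branch 2 (add !!p1):
    ○ open, literals {p1=true, p2=false, p3=true}.
0 branches closed, 2 open.
An open branch gives a countermodel: p1=false, p2=false, p3=true (unmentioned atoms arbitrary); the premises hold there but the conclusion fails.

No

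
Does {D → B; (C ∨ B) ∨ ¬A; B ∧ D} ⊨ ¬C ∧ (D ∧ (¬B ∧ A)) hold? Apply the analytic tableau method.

Initial set: {(D → B); ((C ∨ B) ∨ ¬A); (B ∧ D); ¬(¬C ∧ (D ∧ (¬B ∧ A)))}.
(B ∧ D): α-rule — add B, D.
(D → B): β-rule — branch into ¬D  //  B.
  branch 1 (add ¬D):
    × closes — contains both D and ¬D.
  branch 2 (add B):
    ((C ∨ B) ∨ ¬A): β-rule — branch into (C ∨ B)  //  ¬A.
      branch 2.1 (add (C ∨ B)):
        ¬(¬C ∧ (D ∧ (¬B ∧ A))): β-rule — branch into ¬¬C  //  ¬(D ∧ (¬B ∧ A)).
          branch 2.1.1 (add ¬¬C):
            (C ∨ B): β-rule — branch into C  //  B.
              branch 2.1.1.1 (add C):
                ○ open, literals {B=T, C=T, D=T}.
              branch 2.1.1.2 (add B):
                ○ open, literals {B=T, C=T, D=T}.
          branch 2.1.2 (add ¬(D ∧ (¬B ∧ A))):
            (C ∨ B): β-rule — branch into C  //  B.
              branch 2.1.2.1 (add C):
                ¬(D ∧ (¬B ∧ A)): β-rule — branch into ¬D  //  ¬(¬B ∧ A).
                  branch 2.1.2.1.1 (add ¬D):
                    × closes — contains both D and ¬D.
                  branch 2.1.2.1.2 (add ¬(¬B ∧ A)):
                    ¬(¬B ∧ A): β-rule — branch into ¬¬B  //  ¬A.
                      branch 2.1.2.1.2.1 (add ¬¬B):
                        ○ open, literals {B=T, C=T, D=T}.
                      branch 2.1.2.1.2.2 (add ¬A):
                        ○ open, literals {A=F, B=T, C=T, D=T}.
              branch 2.1.2.2 (add B):
                ¬(D ∧ (¬B ∧ A)): β-rule — branch into ¬D  //  ¬(¬B ∧ A).
                  branch 2.1.2.2.1 (add ¬D):
                    × closes — contains both D and ¬D.
                  branch 2.1.2.2.2 (add ¬(¬B ∧ A)):
                    ¬(¬B ∧ A): β-rule — branch into ¬¬B  //  ¬A.
                      branch 2.1.2.2.2.1 (add ¬¬B):
                        ○ open, literals {B=T, D=T}.
                      branch 2.1.2.2.2.2 (add ¬A):
                        ○ open, literals {A=F, B=T, D=T}.
      branch 2.2 (add ¬A):
        ¬(¬C ∧ (D ∧ (¬B ∧ A))): β-rule — branch into ¬¬C  //  ¬(D ∧ (¬B ∧ A)).
          branch 2.2.1 (add ¬¬C):
            ○ open, literals {A=F, B=T, C=T, D=T}.
          branch 2.2.2 (add ¬(D ∧ (¬B ∧ A))):
            ¬(D ∧ (¬B ∧ A)): β-rule — branch into ¬D  //  ¬(¬B ∧ A).
              branch 2.2.2.1 (add ¬D):
                × closes — contains both D and ¬D.
              branch 2.2.2.2 (add ¬(¬B ∧ A)):
                ¬(¬B ∧ A): β-rule — branch into ¬¬B  //  ¬A.
                  branch 2.2.2.2.1 (add ¬¬B):
                    ○ open, literals {A=F, B=T, D=T}.
                  branch 2.2.2.2.2 (add ¬A):
                    ○ open, literals {A=F, B=T, D=T}.
4 branches closed, 9 open.
An open branch gives a countermodel: B=T, C=T, D=T (unmentioned atoms arbitrary); the premises hold there but the conclusion fails.

No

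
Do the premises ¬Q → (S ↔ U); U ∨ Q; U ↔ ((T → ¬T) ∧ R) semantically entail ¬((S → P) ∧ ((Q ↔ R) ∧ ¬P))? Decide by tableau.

Initial set: {T (¬Q → (S ↔ U)); T (U ∨ Q); T (U ↔ ((T → ¬T) ∧ R)); F ¬((S → P) ∧ ((Q ↔ R) ∧ ¬P))}.
F ¬((S → P) ∧ ((Q ↔ R) ∧ ¬P)): α-rule — add T (S → P), T ((Q ↔ R) ∧ ¬P).
T ((Q ↔ R) ∧ ¬P): α-rule — add T (Q ↔ R), T ¬P.
T (¬Q → (S ↔ U)): β-rule — branch into F ¬Q  //  T (S ↔ U).
  branch 1 (add F ¬Q):
    T (U ∨ Q): β-rule — branch into T U  //  T Q.
      branch 1.1 (add T U):
        T (U ↔ ((T → ¬T) ∧ R)): β-rule — branch into T U, T ((T → ¬T) ∧ R)  //  F U, F ((T → ¬T) ∧ R).
          branch 1.1.1 (add T U, T ((T → ¬T) ∧ R)):
            T ((T → ¬T) ∧ R): α-rule — add T (T → ¬T), T R.
            T (S → P): β-rule — branch into F S  //  T P.
              branch 1.1.1.1 (add F S):
                T (Q ↔ R): β-rule — branch into T Q, T R  //  F Q, F R.
                  branch 1.1.1.1.1 (add T Q, T R):
                    T (T → ¬T): β-rule — branch into F T  //  T ¬T.
                      branch 1.1.1.1.1.1 (add F T):
                        ○ open, literals {P=F, Q=T, R=T, S=F, T=F, U=T}.
                      branch 1.1.1.1.1.2 (add T ¬T):
                        ○ open, literals {P=F, Q=T, R=T, S=F, T=F, U=T}.
                  branch 1.1.1.1.2 (add F Q, F R):
                    × closes — contains both Q and ¬Q.
              branch 1.1.1.2 (add T P):
                × closes — contains both P and ¬P.
          branch 1.1.2 (add F U, F ((T → ¬T) ∧ R)):
            × closes — contains both U and ¬U.
      branch 1.2 (add T Q):
        T (U ↔ ((T → ¬T) ∧ R)): β-rule — branch into T U, T ((T → ¬T) ∧ R)  //  F U, F ((T → ¬T) ∧ R).
          branch 1.2.1 (add T U, T ((T → ¬T) ∧ R)):
            T ((T → ¬T) ∧ R): α-rule — add T (T → ¬T), T R.
            T (S → P): β-rule — branch into F S  //  T P.
              branch 1.2.1.1 (add F S):
                T (Q ↔ R): β-rule — branch into T Q, T R  //  F Q, F R.
                  branch 1.2.1.1.1 (add T Q, T R):
                    T (T → ¬T): β-rule — branch into F T  //  T ¬T.
                      branch 1.2.1.1.1.1 (add F T):
                        ○ open, literals {P=F, Q=T, R=T, S=F, T=F, U=T}.
                      branch 1.2.1.1.1.2 (add T ¬T):
                        ○ open, literals {P=F, Q=T, R=T, S=F, T=F, U=T}.
                  branch 1.2.1.1.2 (add F Q, F R):
                    × closes — contains both Q and ¬Q.
              branch 1.2.1.2 (add T P):
                × closes — contains both P and ¬P.
          branch 1.2.2 (add F U, F ((T → ¬T) ∧ R)):
            T (S → P): β-rule — branch into F S  //  T P.
              branch 1.2.2.1 (add F S):
                T (Q ↔ R): β-rule — branch into T Q, T R  //  F Q, F R.
                  branch 1.2.2.1.1 (add T Q, T R):
                    F ((T → ¬T) ∧ R): β-rule — branch into F (T → ¬T)  //  F R.
                      branch 1.2.2.1.1.1 (add F (T → ¬T)):
                        F (T → ¬T): α-rule — add T T, F ¬T.
                        ○ open, literals {P=F, Q=T, R=T, S=F, T=T, U=F}.
                      branch 1.2.2.1.1.2 (add F R):
                        × closes — contains both R and ¬R.
                  branch 1.2.2.1.2 (add F Q, F R):
                    × closes — contains both Q and ¬Q.
              branch 1.2.2.2 (add T P):
                × closes — contains both P and ¬P.
  branch 2 (add T (S ↔ U)):
    T (U ∨ Q): β-rule — branch into T U  //  T Q.
      branch 2.1 (add T U):
        T (U ↔ ((T → ¬T) ∧ R)): β-rule — branch into T U, T ((T → ¬T) ∧ R)  //  F U, F ((T → ¬T) ∧ R).
          branch 2.1.1 (add T U, T ((T → ¬T) ∧ R)):
            T ((T → ¬T) ∧ R): α-rule — add T (T → ¬T), T R.
            T (S → P): β-rule — branch into F S  //  T P.
              branch 2.1.1.1 (add F S):
                T (Q ↔ R): β-rule — branch into T Q, T R  //  F Q, F R.
                  branch 2.1.1.1.1 (add T Q, T R):
                    T (S ↔ U): β-rule — branch into T S, T U  //  F S, F U.
                      branch 2.1.1.1.1.1 (add T S, T U):
                        × closes — contains both S and ¬S.
                      branch 2.1.1.1.1.2 (add F S, F U):
                        × closes — contains both U and ¬U.
                  branch 2.1.1.1.2 (add F Q, F R):
                    × closes — contains both R and ¬R.
              branch 2.1.1.2 (add T P):
                × closes — contains both P and ¬P.
          branch 2.1.2 (add F U, F ((T → ¬T) ∧ R)):
            × closes — contains both U and ¬U.
      branch 2.2 (add T Q):
        T (U ↔ ((T → ¬T) ∧ R)): β-rule — branch into T U, T ((T → ¬T) ∧ R)  //  F U, F ((T → ¬T) ∧ R).
          branch 2.2.1 (add T U, T ((T → ¬T) ∧ R)):
            T ((T → ¬T) ∧ R): α-rule — add T (T → ¬T), T R.
            T (S → P): β-rule — branch into F S  //  T P.
              branch 2.2.1.1 (add F S):
                T (Q ↔ R): β-rule — branch into T Q, T R  //  F Q, F R.
                  branch 2.2.1.1.1 (add T Q, T R):
                    T (S ↔ U): β-rule — branch into T S, T U  //  F S, F U.
                      branch 2.2.1.1.1.1 (add T S, T U):
                        × closes — contains both S and ¬S.
                      branch 2.2.1.1.1.2 (add F S, F U):
                        × closes — contains both U and ¬U.
                  branch 2.2.1.1.2 (add F Q, F R):
                    × closes — contains both Q and ¬Q.
              branch 2.2.1.2 (add T P):
                × closes — contains both P and ¬P.
          branch 2.2.2 (add F U, F ((T → ¬T) ∧ R)):
            T (S → P): β-rule — branch into F S  //  T P.
              branch 2.2.2.1 (add F S):
                T (Q ↔ R): β-rule — branch into T Q, T R  //  F Q, F R.
                  branch 2.2.2.1.1 (add T Q, T R):
                    T (S ↔ U): β-rule — branch into T S, T U  //  F S, F U.
                      branch 2.2.2.1.1.1 (add T S, T U):
                        × closes — contains both S and ¬S.
                      branch 2.2.2.1.1.2 (add F S, F U):
                        F ((T → ¬T) ∧ R): β-rule — branch into F (T → ¬T)  //  F R.
                          branch 2.2.2.1.1.2.1 (add F (T → ¬T)):
                            F (T → ¬T): α-rule — add T T, F ¬T.
                            ○ open, literals {P=F, Q=T, R=T, S=F, T=T, U=F}.
                          branch 2.2.2.1.1.2.2 (add F R):
                            × closes — contains both R and ¬R.
                  branch 2.2.2.1.2 (add F Q, F R):
                    × closes — contains both Q and ¬Q.
              branch 2.2.2.2 (add T P):
                × closes — contains both P and ¬P.
21 branches closed, 6 open.
An open branch gives a countermodel: P=F, Q=T, R=T, S=F, T=F, U=T (unmentioned atoms arbitrary); the premises hold there but the conclusion fails.

No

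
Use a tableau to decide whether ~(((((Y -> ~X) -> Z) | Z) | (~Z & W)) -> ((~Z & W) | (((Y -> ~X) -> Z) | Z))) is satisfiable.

Unsatisfiable

Initial set: {~(((((Y -> ~X) -> Z) | Z) | (~Z & W)) -> ((~Z & W) | (((Y -> ~X) -> Z) | Z)))}.
~(((((Y -> ~X) -> Z) | Z) | (~Z & W)) -> ((~Z & W) | (((Y -> ~X) -> Z) | Z))): α-rule — add ((((Y -> ~X) -> Z) | Z) | (~Z & W)), ~((~Z & W) | (((Y -> ~X) -> Z) | Z)).
~((~Z & W) | (((Y -> ~X) -> Z) | Z)): α-rule — add ~(~Z & W), ~(((Y -> ~X) -> Z) | Z).
~(((Y -> ~X) -> Z) | Z): α-rule — add ~((Y -> ~X) -> Z), ~Z.
~((Y -> ~X) -> Z): α-rule — add (Y -> ~X), ~Z.
((((Y -> ~X) -> Z) | Z) | (~Z & W)): β-rule — branch into (((Y -> ~X) -> Z) | Z)  //  (~Z & W).
  branch 1 (add (((Y -> ~X) -> Z) | Z)):
    ~(~Z & W): β-rule — branch into ~~Z  //  ~W.
      branch 1.1 (add ~~Z):
        × closes — contains both Z and ~Z.
      branch 1.2 (add ~W):
        (Y -> ~X): β-rule — branch into ~Y  //  ~X.
          branch 1.2.1 (add ~Y):
            (((Y -> ~X) -> Z) | Z): β-rule — branch into ((Y -> ~X) -> Z)  //  Z.
              branch 1.2.1.1 (add ((Y -> ~X) -> Z)):
                ((Y -> ~X) -> Z): β-rule — branch into ~(Y -> ~X)  //  Z.
                  branch 1.2.1.1.1 (add ~(Y -> ~X)):
                    ~(Y -> ~X): α-rule — add Y, ~~X.
                    × closes — contains both Y and ~Y.
                  branch 1.2.1.1.2 (add Z):
                    × closes — contains both Z and ~Z.
              branch 1.2.1.2 (add Z):
                × closes — contains both Z and ~Z.
          branch 1.2.2 (add ~X):
            (((Y -> ~X) -> Z) | Z): β-rule — branch into ((Y -> ~X) -> Z)  //  Z.
              branch 1.2.2.1 (add ((Y -> ~X) -> Z)):
                ((Y -> ~X) -> Z): β-rule — branch into ~(Y -> ~X)  //  Z.
                  branch 1.2.2.1.1 (add ~(Y -> ~X)):
                    ~(Y -> ~X): α-rule — add Y, ~~X.
                    × closes — contains both X and ~X.
                  branch 1.2.2.1.2 (add Z):
                    × closes — contains both Z and ~Z.
              branch 1.2.2.2 (add Z):
                × closes — contains both Z and ~Z.
  branch 2 (add (~Z & W)):
    (~Z & W): α-rule — add ~Z, W.
    ~(~Z & W): β-rule — branch into ~~Z  //  ~W.
      branch 2.1 (add ~~Z):
        × closes — contains both Z and ~Z.
      branch 2.2 (add ~W):
        × closes — contains both W and ~W.
All 9 branches close.
Every branch closed; the formula is unsatisfiable.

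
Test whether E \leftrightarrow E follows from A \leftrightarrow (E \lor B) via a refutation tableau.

Yes

Initial set: {T (A \leftrightarrow (E \lor B)); F (E \leftrightarrow E)}.
T (A \leftrightarrow (E \lor B)): β-rule — branch into T A, T (E \lor B)  //  F A, F (E \lor B).
  branch 1 (add T A, T (E \lor B)):
    F (E \leftrightarrow E): β-rule — branch into T E, F E  //  F E, T E.
      branch 1.1 (add T E, F E):
        × closes — contains both E and \lnot E.
      branch 1.2 (add F E, T E):
        × closes — contains both E and \lnot E.
  branch 2 (add F A, F (E \lor B)):
    F (E \lor B): α-rule — add F E, F B.
    F (E \leftrightarrow E): β-rule — branch into T E, F E  //  F E, T E.
      branch 2.1 (add T E, F E):
        × closes — contains both E and \lnot E.
      branch 2.2 (add F E, T E):
        × closes — contains both E and \lnot E.
All 4 branches close.
Every branch closed, so the premises entail the conclusion.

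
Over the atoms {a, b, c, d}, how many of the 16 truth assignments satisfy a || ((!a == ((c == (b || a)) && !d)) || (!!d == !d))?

Initial set: {(a || ((!a == ((c == (b || a)) && !d)) || (!!d == !d)))}.
(a || ((!a == ((c == (b || a)) && !d)) || (!!d == !d))): β-rule — branch into a  //  ((!a == ((c == (b || a)) && !d)) || (!!d == !d)).
  branch 1 (add a):
    ○ open, literals {a=true}.
  branch 2 (add ((!a == ((c == (b || a)) && !d)) || (!!d == !d))):
    ((!a == ((c == (b || a)) && !d)) || (!!d == !d)): β-rule — branch into (!a == ((c == (b || a)) && !d))  //  (!!d == !d).
      branch 2.1 (add (!a == ((c == (b || a)) && !d))):
        (!a == ((c == (b || a)) && !d)): β-rule — branch into !a, ((c == (b || a)) && !d)  //  !!a, !((c == (b || a)) && !d).
          branch 2.1.1 (add !a, ((c == (b || a)) && !d)):
            ((c == (b || a)) && !d): α-rule — add (c == (b || a)), !d.
            (c == (b || a)): β-rule — branch into c, (b || a)  //  !c, !(b || a).
              branch 2.1.1.1 (add c, (b || a)):
                (b || a): β-rule — branch into b  //  a.
                  branch 2.1.1.1.1 (add b):
                    ○ open, literals {a=false, b=true, c=true, d=false}.
                  branch 2.1.1.1.2 (add a):
                    × closes — contains both a and !a.
              branch 2.1.1.2 (add !c, !(b || a)):
                !(b || a): α-rule — add !b, !a.
                ○ open, literals {a=false, b=false, c=false, d=false}.
          branch 2.1.2 (add !!a, !((c == (b || a)) && !d)):
            !((c == (b || a)) && !d): β-rule — branch into !(c == (b || a))  //  !!d.
              branch 2.1.2.1 (add !(c == (b || a))):
                !(c == (b || a)): β-rule — branch into c, !(b || a)  //  !c, (b || a).
                  branch 2.1.2.1.1 (add c, !(b || a)):
                    !(b || a): α-rule — add !b, !a.
                    × closes — contains both a and !a.
                  branch 2.1.2.1.2 (add !c, (b || a)):
                    (b || a): β-rule — branch into b  //  a.
                      branch 2.1.2.1.2.1 (add b):
                        ○ open, literals {a=true, b=true, c=false}.
                      branch 2.1.2.1.2.2 (add a):
                        ○ open, literals {a=true, c=false}.
              branch 2.1.2.2 (add !!d):
                ○ open, literals {a=true, d=true}.
      branch 2.2 (add (!!d == !d)):
        (!!d == !d): β-rule — branch into !!d, !d  //  !!!d, !!d.
          branch 2.2.1 (add !!d, !d):
            !!d: drop double negation, giving d.
            × closes — contains both d and !d.
          branch 2.2.2 (add !!!d, !!d):
            !!!d: drop double negation, giving !d.
            × closes — contains both d and !d.
4 branches closed, 6 open.
Each open branch fixes some atoms; the unmentioned ones are free. Counting distinct full assignments: branch {a=true} (b, c, d) contributes 8 new; branch {a=false, b=true, c=true, d=false} (none free) contributes 1 new; branch {a=false, b=false, c=false, d=false} (none free) contributes 1 new; branch {a=true, b=true, c=false} (d) contributes 0 new; branch {a=true, c=false} (b, d) contributes 0 new; branch {a=true, d=true} (b, c) contributes 0 new. Total: 10.

10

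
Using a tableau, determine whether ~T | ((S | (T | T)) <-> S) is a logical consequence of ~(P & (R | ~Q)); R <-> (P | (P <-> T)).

No

Initial set: {~(P & (R | ~Q)); (R <-> (P | (P <-> T))); ~(~T | ((S | (T | T)) <-> S))}.
~(~T | ((S | (T | T)) <-> S)): α-rule — add ~~T, ~((S | (T | T)) <-> S).
~(P & (R | ~Q)): β-rule — branch into ~P  //  ~(R | ~Q).
  branch 1 (add ~P):
    (R <-> (P | (P <-> T))): β-rule — branch into R, (P | (P <-> T))  //  ~R, ~(P | (P <-> T)).
      branch 1.1 (add R, (P | (P <-> T))):
        ~((S | (T | T)) <-> S): β-rule — branch into (S | (T | T)), ~S  //  ~(S | (T | T)), S.
          branch 1.1.1 (add (S | (T | T)), ~S):
            (P | (P <-> T)): β-rule — branch into P  //  (P <-> T).
              branch 1.1.1.1 (add P):
                × closes — contains both P and ~P.
              branch 1.1.1.2 (add (P <-> T)):
                (S | (T | T)): β-rule — branch into S  //  (T | T).
                  branch 1.1.1.2.1 (add S):
                    × closes — contains both S and ~S.
                  branch 1.1.1.2.2 (add (T | T)):
                    (P <-> T): β-rule — branch into P, T  //  ~P, ~T.
                      branch 1.1.1.2.2.1 (add P, T):
                        × closes — contains both P and ~P.
                      branch 1.1.1.2.2.2 (add ~P, ~T):
                        × closes — contains both T and ~T.
          branch 1.1.2 (add ~(S | (T | T)), S):
            ~(S | (T | T)): α-rule — add ~S, ~(T | T).
            × closes — contains both S and ~S.
      branch 1.2 (add ~R, ~(P | (P <-> T))):
        ~(P | (P <-> T)): α-rule — add ~P, ~(P <-> T).
        ~((S | (T | T)) <-> S): β-rule — branch into (S | (T | T)), ~S  //  ~(S | (T | T)), S.
          branch 1.2.1 (add (S | (T | T)), ~S):
            ~(P <-> T): β-rule — branch into P, ~T  //  ~P, T.
              branch 1.2.1.1 (add P, ~T):
                × closes — contains both P and ~P.
              branch 1.2.1.2 (add ~P, T):
                (S | (T | T)): β-rule — branch into S  //  (T | T).
                  branch 1.2.1.2.1 (add S):
                    × closes — contains both S and ~S.
                  branch 1.2.1.2.2 (add (T | T)):
                    (T | T): β-rule — branch into T  //  T.
                      branch 1.2.1.2.2.1 (add T):
                        ○ open, literals {P=F, R=F, S=F, T=T}.
                      branch 1.2.1.2.2.2 (add T):
                        ○ open, literals {P=F, R=F, S=F, T=T}.
          branch 1.2.2 (add ~(S | (T | T)), S):
            ~(S | (T | T)): α-rule — add ~S, ~(T | T).
            × closes — contains both S and ~S.
  branch 2 (add ~(R | ~Q)):
    ~(R | ~Q): α-rule — add ~R, ~~Q.
    (R <-> (P | (P <-> T))): β-rule — branch into R, (P | (P <-> T))  //  ~R, ~(P | (P <-> T)).
      branch 2.1 (add R, (P | (P <-> T))):
        × closes — contains both R and ~R.
      branch 2.2 (add ~R, ~(P | (P <-> T))):
        ~(P | (P <-> T)): α-rule — add ~P, ~(P <-> T).
        ~((S | (T | T)) <-> S): β-rule — branch into (S | (T | T)), ~S  //  ~(S | (T | T)), S.
          branch 2.2.1 (add (S | (T | T)), ~S):
            ~(P <-> T): β-rule — branch into P, ~T  //  ~P, T.
              branch 2.2.1.1 (add P, ~T):
                × closes — contains both P and ~P.
              branch 2.2.1.2 (add ~P, T):
                (S | (T | T)): β-rule — branch into S  //  (T | T).
                  branch 2.2.1.2.1 (add S):
                    × closes — contains both S and ~S.
                  branch 2.2.1.2.2 (add (T | T)):
                    (T | T): β-rule — branch into T  //  T.
                      branch 2.2.1.2.2.1 (add T):
                        ○ open, literals {P=F, Q=T, R=F, S=F, T=T}.
                      branch 2.2.1.2.2.2 (add T):
                        ○ open, literals {P=F, Q=T, R=F, S=F, T=T}.
          branch 2.2.2 (add ~(S | (T | T)), S):
            ~(S | (T | T)): α-rule — add ~S, ~(T | T).
            × closes — contains both S and ~S.
12 branches closed, 4 open.
An open branch gives a countermodel: P=F, R=F, S=F, T=T (unmentioned atoms arbitrary); the premises hold there but the conclusion fails.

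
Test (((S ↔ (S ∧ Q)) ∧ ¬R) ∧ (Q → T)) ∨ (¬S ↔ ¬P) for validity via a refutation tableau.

Not valid

Assume the negation and expand:
Initial set: {F ((((S ↔ (S ∧ Q)) ∧ ¬R) ∧ (Q → T)) ∨ (¬S ↔ ¬P))}.
F ((((S ↔ (S ∧ Q)) ∧ ¬R) ∧ (Q → T)) ∨ (¬S ↔ ¬P)): α-rule — add F (((S ↔ (S ∧ Q)) ∧ ¬R) ∧ (Q → T)), F (¬S ↔ ¬P).
F (((S ↔ (S ∧ Q)) ∧ ¬R) ∧ (Q → T)): β-rule — branch into F ((S ↔ (S ∧ Q)) ∧ ¬R)  //  F (Q → T).
  branch 1 (add F ((S ↔ (S ∧ Q)) ∧ ¬R)):
    F (¬S ↔ ¬P): β-rule — branch into T ¬S, F ¬P  //  F ¬S, T ¬P.
      branch 1.1 (add T ¬S, F ¬P):
        F ((S ↔ (S ∧ Q)) ∧ ¬R): β-rule — branch into F (S ↔ (S ∧ Q))  //  F ¬R.
          branch 1.1.1 (add F (S ↔ (S ∧ Q))):
            F (S ↔ (S ∧ Q)): β-rule — branch into T S, F (S ∧ Q)  //  F S, T (S ∧ Q).
              branch 1.1.1.1 (add T S, F (S ∧ Q)):
                × closes — contains both S and ¬S.
              branch 1.1.1.2 (add F S, T (S ∧ Q)):
                T (S ∧ Q): α-rule — add T S, T Q.
                × closes — contains both S and ¬S.
          branch 1.1.2 (add F ¬R):
            ○ open, literals {P=T, R=T, S=F}.
      branch 1.2 (add F ¬S, T ¬P):
        F ((S ↔ (S ∧ Q)) ∧ ¬R): β-rule — branch into F (S ↔ (S ∧ Q))  //  F ¬R.
          branch 1.2.1 (add F (S ↔ (S ∧ Q))):
            F (S ↔ (S ∧ Q)): β-rule — branch into T S, F (S ∧ Q)  //  F S, T (S ∧ Q).
              branch 1.2.1.1 (add T S, F (S ∧ Q)):
                F (S ∧ Q): β-rule — branch into F S  //  F Q.
                  branch 1.2.1.1.1 (add F S):
                    × closes — contains both S and ¬S.
                  branch 1.2.1.1.2 (add F Q):
                    ○ open, literals {P=F, Q=F, S=T}.
              branch 1.2.1.2 (add F S, T (S ∧ Q)):
                × closes — contains both S and ¬S.
          branch 1.2.2 (add F ¬R):
            ○ open, literals {P=F, R=T, S=T}.
  branch 2 (add F (Q → T)):
    F (Q → T): α-rule — add T Q, F T.
    F (¬S ↔ ¬P): β-rule — branch into T ¬S, F ¬P  //  F ¬S, T ¬P.
      branch 2.1 (add T ¬S, F ¬P):
        ○ open, literals {P=T, Q=T, S=F, T=F}.
      branch 2.2 (add F ¬S, T ¬P):
        ○ open, literals {P=F, Q=T, S=T, T=F}.
4 branches closed, 5 open.
An open branch gives a countermodel: P=T, R=T, S=F (unmentioned atoms arbitrary); under it the original formula is false.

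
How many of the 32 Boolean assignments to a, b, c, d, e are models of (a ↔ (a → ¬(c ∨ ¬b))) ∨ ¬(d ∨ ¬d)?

4

Initial set: {T ((a ↔ (a → ¬(c ∨ ¬b))) ∨ ¬(d ∨ ¬d))}.
T ((a ↔ (a → ¬(c ∨ ¬b))) ∨ ¬(d ∨ ¬d)): β-rule — branch into T (a ↔ (a → ¬(c ∨ ¬b)))  //  T ¬(d ∨ ¬d).
  branch 1 (add T (a ↔ (a → ¬(c ∨ ¬b)))):
    T (a ↔ (a → ¬(c ∨ ¬b))): β-rule — branch into T a, T (a → ¬(c ∨ ¬b))  //  F a, F (a → ¬(c ∨ ¬b)).
      branch 1.1 (add T a, T (a → ¬(c ∨ ¬b))):
        T (a → ¬(c ∨ ¬b)): β-rule — branch into F a  //  T ¬(c ∨ ¬b).
          branch 1.1.1 (add F a):
            × closes — contains both a and ¬a.
          branch 1.1.2 (add T ¬(c ∨ ¬b)):
            T ¬(c ∨ ¬b): α-rule — add F c, F ¬b.
            ○ open, literals {a=true, b=true, c=false}.
      branch 1.2 (add F a, F (a → ¬(c ∨ ¬b))):
        F (a → ¬(c ∨ ¬b)): α-rule — add T a, F ¬(c ∨ ¬b).
        × closes — contains both a and ¬a.
  branch 2 (add T ¬(d ∨ ¬d)):
    T ¬(d ∨ ¬d): α-rule — add F d, F ¬d.
    × closes — contains both d and ¬d.
3 branches closed, 1 open.
Each open branch fixes some atoms; the unmentioned ones are free. Counting distinct full assignments: branch {a=true, b=true, c=false} (d, e) contributes 4 new. Total: 4.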